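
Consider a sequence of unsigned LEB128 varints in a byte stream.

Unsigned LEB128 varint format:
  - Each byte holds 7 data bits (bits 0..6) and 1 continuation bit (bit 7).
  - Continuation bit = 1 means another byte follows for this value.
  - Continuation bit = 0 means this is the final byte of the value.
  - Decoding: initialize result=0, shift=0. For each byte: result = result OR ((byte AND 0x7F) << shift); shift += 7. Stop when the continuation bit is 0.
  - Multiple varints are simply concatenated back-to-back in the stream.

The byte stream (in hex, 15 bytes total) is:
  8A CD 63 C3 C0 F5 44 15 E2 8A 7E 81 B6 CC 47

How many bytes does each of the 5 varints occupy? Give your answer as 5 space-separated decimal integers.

  byte[0]=0x8A cont=1 payload=0x0A=10: acc |= 10<<0 -> acc=10 shift=7
  byte[1]=0xCD cont=1 payload=0x4D=77: acc |= 77<<7 -> acc=9866 shift=14
  byte[2]=0x63 cont=0 payload=0x63=99: acc |= 99<<14 -> acc=1631882 shift=21 [end]
Varint 1: bytes[0:3] = 8A CD 63 -> value 1631882 (3 byte(s))
  byte[3]=0xC3 cont=1 payload=0x43=67: acc |= 67<<0 -> acc=67 shift=7
  byte[4]=0xC0 cont=1 payload=0x40=64: acc |= 64<<7 -> acc=8259 shift=14
  byte[5]=0xF5 cont=1 payload=0x75=117: acc |= 117<<14 -> acc=1925187 shift=21
  byte[6]=0x44 cont=0 payload=0x44=68: acc |= 68<<21 -> acc=144531523 shift=28 [end]
Varint 2: bytes[3:7] = C3 C0 F5 44 -> value 144531523 (4 byte(s))
  byte[7]=0x15 cont=0 payload=0x15=21: acc |= 21<<0 -> acc=21 shift=7 [end]
Varint 3: bytes[7:8] = 15 -> value 21 (1 byte(s))
  byte[8]=0xE2 cont=1 payload=0x62=98: acc |= 98<<0 -> acc=98 shift=7
  byte[9]=0x8A cont=1 payload=0x0A=10: acc |= 10<<7 -> acc=1378 shift=14
  byte[10]=0x7E cont=0 payload=0x7E=126: acc |= 126<<14 -> acc=2065762 shift=21 [end]
Varint 4: bytes[8:11] = E2 8A 7E -> value 2065762 (3 byte(s))
  byte[11]=0x81 cont=1 payload=0x01=1: acc |= 1<<0 -> acc=1 shift=7
  byte[12]=0xB6 cont=1 payload=0x36=54: acc |= 54<<7 -> acc=6913 shift=14
  byte[13]=0xCC cont=1 payload=0x4C=76: acc |= 76<<14 -> acc=1252097 shift=21
  byte[14]=0x47 cont=0 payload=0x47=71: acc |= 71<<21 -> acc=150149889 shift=28 [end]
Varint 5: bytes[11:15] = 81 B6 CC 47 -> value 150149889 (4 byte(s))

Answer: 3 4 1 3 4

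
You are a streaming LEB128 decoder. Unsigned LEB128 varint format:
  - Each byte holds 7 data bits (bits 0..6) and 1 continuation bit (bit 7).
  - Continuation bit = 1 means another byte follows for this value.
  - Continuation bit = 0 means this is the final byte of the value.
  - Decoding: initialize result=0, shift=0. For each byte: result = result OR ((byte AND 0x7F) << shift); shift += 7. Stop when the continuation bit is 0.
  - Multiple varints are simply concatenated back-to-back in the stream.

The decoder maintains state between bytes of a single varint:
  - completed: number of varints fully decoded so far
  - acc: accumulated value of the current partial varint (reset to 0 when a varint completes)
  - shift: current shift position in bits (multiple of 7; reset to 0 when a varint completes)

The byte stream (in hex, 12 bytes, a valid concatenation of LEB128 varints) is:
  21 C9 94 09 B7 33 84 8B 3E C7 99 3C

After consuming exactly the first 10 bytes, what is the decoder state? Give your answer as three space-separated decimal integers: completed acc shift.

byte[0]=0x21 cont=0 payload=0x21: varint #1 complete (value=33); reset -> completed=1 acc=0 shift=0
byte[1]=0xC9 cont=1 payload=0x49: acc |= 73<<0 -> completed=1 acc=73 shift=7
byte[2]=0x94 cont=1 payload=0x14: acc |= 20<<7 -> completed=1 acc=2633 shift=14
byte[3]=0x09 cont=0 payload=0x09: varint #2 complete (value=150089); reset -> completed=2 acc=0 shift=0
byte[4]=0xB7 cont=1 payload=0x37: acc |= 55<<0 -> completed=2 acc=55 shift=7
byte[5]=0x33 cont=0 payload=0x33: varint #3 complete (value=6583); reset -> completed=3 acc=0 shift=0
byte[6]=0x84 cont=1 payload=0x04: acc |= 4<<0 -> completed=3 acc=4 shift=7
byte[7]=0x8B cont=1 payload=0x0B: acc |= 11<<7 -> completed=3 acc=1412 shift=14
byte[8]=0x3E cont=0 payload=0x3E: varint #4 complete (value=1017220); reset -> completed=4 acc=0 shift=0
byte[9]=0xC7 cont=1 payload=0x47: acc |= 71<<0 -> completed=4 acc=71 shift=7

Answer: 4 71 7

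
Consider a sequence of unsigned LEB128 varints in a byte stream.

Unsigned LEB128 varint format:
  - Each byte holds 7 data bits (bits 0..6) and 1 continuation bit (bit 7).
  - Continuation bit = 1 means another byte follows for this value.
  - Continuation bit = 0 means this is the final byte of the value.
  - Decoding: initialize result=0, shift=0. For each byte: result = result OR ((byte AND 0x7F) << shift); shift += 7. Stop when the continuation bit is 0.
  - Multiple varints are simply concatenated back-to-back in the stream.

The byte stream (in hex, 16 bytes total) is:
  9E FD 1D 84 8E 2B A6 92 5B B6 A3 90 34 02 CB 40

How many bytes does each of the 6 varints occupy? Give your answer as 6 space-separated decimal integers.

Answer: 3 3 3 4 1 2

Derivation:
  byte[0]=0x9E cont=1 payload=0x1E=30: acc |= 30<<0 -> acc=30 shift=7
  byte[1]=0xFD cont=1 payload=0x7D=125: acc |= 125<<7 -> acc=16030 shift=14
  byte[2]=0x1D cont=0 payload=0x1D=29: acc |= 29<<14 -> acc=491166 shift=21 [end]
Varint 1: bytes[0:3] = 9E FD 1D -> value 491166 (3 byte(s))
  byte[3]=0x84 cont=1 payload=0x04=4: acc |= 4<<0 -> acc=4 shift=7
  byte[4]=0x8E cont=1 payload=0x0E=14: acc |= 14<<7 -> acc=1796 shift=14
  byte[5]=0x2B cont=0 payload=0x2B=43: acc |= 43<<14 -> acc=706308 shift=21 [end]
Varint 2: bytes[3:6] = 84 8E 2B -> value 706308 (3 byte(s))
  byte[6]=0xA6 cont=1 payload=0x26=38: acc |= 38<<0 -> acc=38 shift=7
  byte[7]=0x92 cont=1 payload=0x12=18: acc |= 18<<7 -> acc=2342 shift=14
  byte[8]=0x5B cont=0 payload=0x5B=91: acc |= 91<<14 -> acc=1493286 shift=21 [end]
Varint 3: bytes[6:9] = A6 92 5B -> value 1493286 (3 byte(s))
  byte[9]=0xB6 cont=1 payload=0x36=54: acc |= 54<<0 -> acc=54 shift=7
  byte[10]=0xA3 cont=1 payload=0x23=35: acc |= 35<<7 -> acc=4534 shift=14
  byte[11]=0x90 cont=1 payload=0x10=16: acc |= 16<<14 -> acc=266678 shift=21
  byte[12]=0x34 cont=0 payload=0x34=52: acc |= 52<<21 -> acc=109318582 shift=28 [end]
Varint 4: bytes[9:13] = B6 A3 90 34 -> value 109318582 (4 byte(s))
  byte[13]=0x02 cont=0 payload=0x02=2: acc |= 2<<0 -> acc=2 shift=7 [end]
Varint 5: bytes[13:14] = 02 -> value 2 (1 byte(s))
  byte[14]=0xCB cont=1 payload=0x4B=75: acc |= 75<<0 -> acc=75 shift=7
  byte[15]=0x40 cont=0 payload=0x40=64: acc |= 64<<7 -> acc=8267 shift=14 [end]
Varint 6: bytes[14:16] = CB 40 -> value 8267 (2 byte(s))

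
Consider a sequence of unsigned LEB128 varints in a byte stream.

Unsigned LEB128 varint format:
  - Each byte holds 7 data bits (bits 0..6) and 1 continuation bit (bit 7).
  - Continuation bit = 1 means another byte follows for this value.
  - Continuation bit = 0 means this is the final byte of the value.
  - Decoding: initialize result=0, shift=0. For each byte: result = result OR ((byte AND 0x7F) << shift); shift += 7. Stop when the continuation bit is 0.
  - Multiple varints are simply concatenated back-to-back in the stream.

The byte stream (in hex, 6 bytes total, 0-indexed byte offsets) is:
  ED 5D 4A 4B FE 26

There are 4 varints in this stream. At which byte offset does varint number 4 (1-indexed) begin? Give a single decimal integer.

Answer: 4

Derivation:
  byte[0]=0xED cont=1 payload=0x6D=109: acc |= 109<<0 -> acc=109 shift=7
  byte[1]=0x5D cont=0 payload=0x5D=93: acc |= 93<<7 -> acc=12013 shift=14 [end]
Varint 1: bytes[0:2] = ED 5D -> value 12013 (2 byte(s))
  byte[2]=0x4A cont=0 payload=0x4A=74: acc |= 74<<0 -> acc=74 shift=7 [end]
Varint 2: bytes[2:3] = 4A -> value 74 (1 byte(s))
  byte[3]=0x4B cont=0 payload=0x4B=75: acc |= 75<<0 -> acc=75 shift=7 [end]
Varint 3: bytes[3:4] = 4B -> value 75 (1 byte(s))
  byte[4]=0xFE cont=1 payload=0x7E=126: acc |= 126<<0 -> acc=126 shift=7
  byte[5]=0x26 cont=0 payload=0x26=38: acc |= 38<<7 -> acc=4990 shift=14 [end]
Varint 4: bytes[4:6] = FE 26 -> value 4990 (2 byte(s))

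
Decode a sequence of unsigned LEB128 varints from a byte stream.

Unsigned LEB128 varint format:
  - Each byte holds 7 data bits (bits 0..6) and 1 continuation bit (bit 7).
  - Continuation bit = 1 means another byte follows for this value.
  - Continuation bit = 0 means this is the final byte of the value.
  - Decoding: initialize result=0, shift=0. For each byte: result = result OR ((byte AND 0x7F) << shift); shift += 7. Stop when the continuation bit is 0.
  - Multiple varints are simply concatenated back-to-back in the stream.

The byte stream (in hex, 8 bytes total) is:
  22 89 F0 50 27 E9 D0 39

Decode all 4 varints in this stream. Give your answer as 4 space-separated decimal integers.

  byte[0]=0x22 cont=0 payload=0x22=34: acc |= 34<<0 -> acc=34 shift=7 [end]
Varint 1: bytes[0:1] = 22 -> value 34 (1 byte(s))
  byte[1]=0x89 cont=1 payload=0x09=9: acc |= 9<<0 -> acc=9 shift=7
  byte[2]=0xF0 cont=1 payload=0x70=112: acc |= 112<<7 -> acc=14345 shift=14
  byte[3]=0x50 cont=0 payload=0x50=80: acc |= 80<<14 -> acc=1325065 shift=21 [end]
Varint 2: bytes[1:4] = 89 F0 50 -> value 1325065 (3 byte(s))
  byte[4]=0x27 cont=0 payload=0x27=39: acc |= 39<<0 -> acc=39 shift=7 [end]
Varint 3: bytes[4:5] = 27 -> value 39 (1 byte(s))
  byte[5]=0xE9 cont=1 payload=0x69=105: acc |= 105<<0 -> acc=105 shift=7
  byte[6]=0xD0 cont=1 payload=0x50=80: acc |= 80<<7 -> acc=10345 shift=14
  byte[7]=0x39 cont=0 payload=0x39=57: acc |= 57<<14 -> acc=944233 shift=21 [end]
Varint 4: bytes[5:8] = E9 D0 39 -> value 944233 (3 byte(s))

Answer: 34 1325065 39 944233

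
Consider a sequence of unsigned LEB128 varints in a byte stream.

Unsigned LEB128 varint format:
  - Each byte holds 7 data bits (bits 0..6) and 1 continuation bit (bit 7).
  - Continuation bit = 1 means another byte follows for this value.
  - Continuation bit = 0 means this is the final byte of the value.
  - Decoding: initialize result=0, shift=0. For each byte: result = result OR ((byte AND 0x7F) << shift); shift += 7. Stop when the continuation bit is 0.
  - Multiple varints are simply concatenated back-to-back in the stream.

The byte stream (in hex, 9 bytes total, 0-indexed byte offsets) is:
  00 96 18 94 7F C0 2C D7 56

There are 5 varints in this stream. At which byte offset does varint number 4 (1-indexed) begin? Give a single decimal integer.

Answer: 5

Derivation:
  byte[0]=0x00 cont=0 payload=0x00=0: acc |= 0<<0 -> acc=0 shift=7 [end]
Varint 1: bytes[0:1] = 00 -> value 0 (1 byte(s))
  byte[1]=0x96 cont=1 payload=0x16=22: acc |= 22<<0 -> acc=22 shift=7
  byte[2]=0x18 cont=0 payload=0x18=24: acc |= 24<<7 -> acc=3094 shift=14 [end]
Varint 2: bytes[1:3] = 96 18 -> value 3094 (2 byte(s))
  byte[3]=0x94 cont=1 payload=0x14=20: acc |= 20<<0 -> acc=20 shift=7
  byte[4]=0x7F cont=0 payload=0x7F=127: acc |= 127<<7 -> acc=16276 shift=14 [end]
Varint 3: bytes[3:5] = 94 7F -> value 16276 (2 byte(s))
  byte[5]=0xC0 cont=1 payload=0x40=64: acc |= 64<<0 -> acc=64 shift=7
  byte[6]=0x2C cont=0 payload=0x2C=44: acc |= 44<<7 -> acc=5696 shift=14 [end]
Varint 4: bytes[5:7] = C0 2C -> value 5696 (2 byte(s))
  byte[7]=0xD7 cont=1 payload=0x57=87: acc |= 87<<0 -> acc=87 shift=7
  byte[8]=0x56 cont=0 payload=0x56=86: acc |= 86<<7 -> acc=11095 shift=14 [end]
Varint 5: bytes[7:9] = D7 56 -> value 11095 (2 byte(s))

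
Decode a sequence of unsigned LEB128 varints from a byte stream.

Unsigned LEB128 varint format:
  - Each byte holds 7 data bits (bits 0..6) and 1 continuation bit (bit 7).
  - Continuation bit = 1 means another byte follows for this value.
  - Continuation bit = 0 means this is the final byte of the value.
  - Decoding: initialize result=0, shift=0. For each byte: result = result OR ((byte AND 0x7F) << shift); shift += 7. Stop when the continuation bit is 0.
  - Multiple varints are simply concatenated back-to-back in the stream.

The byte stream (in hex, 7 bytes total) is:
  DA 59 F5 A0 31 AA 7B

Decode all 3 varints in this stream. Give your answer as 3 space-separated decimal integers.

Answer: 11482 807029 15786

Derivation:
  byte[0]=0xDA cont=1 payload=0x5A=90: acc |= 90<<0 -> acc=90 shift=7
  byte[1]=0x59 cont=0 payload=0x59=89: acc |= 89<<7 -> acc=11482 shift=14 [end]
Varint 1: bytes[0:2] = DA 59 -> value 11482 (2 byte(s))
  byte[2]=0xF5 cont=1 payload=0x75=117: acc |= 117<<0 -> acc=117 shift=7
  byte[3]=0xA0 cont=1 payload=0x20=32: acc |= 32<<7 -> acc=4213 shift=14
  byte[4]=0x31 cont=0 payload=0x31=49: acc |= 49<<14 -> acc=807029 shift=21 [end]
Varint 2: bytes[2:5] = F5 A0 31 -> value 807029 (3 byte(s))
  byte[5]=0xAA cont=1 payload=0x2A=42: acc |= 42<<0 -> acc=42 shift=7
  byte[6]=0x7B cont=0 payload=0x7B=123: acc |= 123<<7 -> acc=15786 shift=14 [end]
Varint 3: bytes[5:7] = AA 7B -> value 15786 (2 byte(s))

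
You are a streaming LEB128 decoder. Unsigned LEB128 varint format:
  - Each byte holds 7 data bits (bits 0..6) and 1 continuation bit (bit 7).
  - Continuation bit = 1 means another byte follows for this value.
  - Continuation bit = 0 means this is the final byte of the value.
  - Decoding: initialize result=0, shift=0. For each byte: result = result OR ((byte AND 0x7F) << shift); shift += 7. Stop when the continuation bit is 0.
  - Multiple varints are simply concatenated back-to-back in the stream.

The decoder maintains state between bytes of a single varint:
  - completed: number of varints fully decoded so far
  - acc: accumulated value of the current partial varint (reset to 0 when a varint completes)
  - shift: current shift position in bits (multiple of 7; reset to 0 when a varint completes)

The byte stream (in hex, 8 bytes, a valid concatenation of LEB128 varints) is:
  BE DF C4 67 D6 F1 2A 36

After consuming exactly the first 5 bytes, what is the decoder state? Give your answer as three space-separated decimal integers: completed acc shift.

Answer: 1 86 7

Derivation:
byte[0]=0xBE cont=1 payload=0x3E: acc |= 62<<0 -> completed=0 acc=62 shift=7
byte[1]=0xDF cont=1 payload=0x5F: acc |= 95<<7 -> completed=0 acc=12222 shift=14
byte[2]=0xC4 cont=1 payload=0x44: acc |= 68<<14 -> completed=0 acc=1126334 shift=21
byte[3]=0x67 cont=0 payload=0x67: varint #1 complete (value=217132990); reset -> completed=1 acc=0 shift=0
byte[4]=0xD6 cont=1 payload=0x56: acc |= 86<<0 -> completed=1 acc=86 shift=7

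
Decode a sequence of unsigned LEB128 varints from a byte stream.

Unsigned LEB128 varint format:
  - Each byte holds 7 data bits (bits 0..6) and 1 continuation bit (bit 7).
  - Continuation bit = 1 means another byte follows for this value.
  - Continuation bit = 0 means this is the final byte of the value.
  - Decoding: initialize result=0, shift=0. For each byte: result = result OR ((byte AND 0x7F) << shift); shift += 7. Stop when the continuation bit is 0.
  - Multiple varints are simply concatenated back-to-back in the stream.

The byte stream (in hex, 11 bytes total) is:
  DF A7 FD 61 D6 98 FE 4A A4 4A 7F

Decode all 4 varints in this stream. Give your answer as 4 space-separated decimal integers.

Answer: 205476831 157256790 9508 127

Derivation:
  byte[0]=0xDF cont=1 payload=0x5F=95: acc |= 95<<0 -> acc=95 shift=7
  byte[1]=0xA7 cont=1 payload=0x27=39: acc |= 39<<7 -> acc=5087 shift=14
  byte[2]=0xFD cont=1 payload=0x7D=125: acc |= 125<<14 -> acc=2053087 shift=21
  byte[3]=0x61 cont=0 payload=0x61=97: acc |= 97<<21 -> acc=205476831 shift=28 [end]
Varint 1: bytes[0:4] = DF A7 FD 61 -> value 205476831 (4 byte(s))
  byte[4]=0xD6 cont=1 payload=0x56=86: acc |= 86<<0 -> acc=86 shift=7
  byte[5]=0x98 cont=1 payload=0x18=24: acc |= 24<<7 -> acc=3158 shift=14
  byte[6]=0xFE cont=1 payload=0x7E=126: acc |= 126<<14 -> acc=2067542 shift=21
  byte[7]=0x4A cont=0 payload=0x4A=74: acc |= 74<<21 -> acc=157256790 shift=28 [end]
Varint 2: bytes[4:8] = D6 98 FE 4A -> value 157256790 (4 byte(s))
  byte[8]=0xA4 cont=1 payload=0x24=36: acc |= 36<<0 -> acc=36 shift=7
  byte[9]=0x4A cont=0 payload=0x4A=74: acc |= 74<<7 -> acc=9508 shift=14 [end]
Varint 3: bytes[8:10] = A4 4A -> value 9508 (2 byte(s))
  byte[10]=0x7F cont=0 payload=0x7F=127: acc |= 127<<0 -> acc=127 shift=7 [end]
Varint 4: bytes[10:11] = 7F -> value 127 (1 byte(s))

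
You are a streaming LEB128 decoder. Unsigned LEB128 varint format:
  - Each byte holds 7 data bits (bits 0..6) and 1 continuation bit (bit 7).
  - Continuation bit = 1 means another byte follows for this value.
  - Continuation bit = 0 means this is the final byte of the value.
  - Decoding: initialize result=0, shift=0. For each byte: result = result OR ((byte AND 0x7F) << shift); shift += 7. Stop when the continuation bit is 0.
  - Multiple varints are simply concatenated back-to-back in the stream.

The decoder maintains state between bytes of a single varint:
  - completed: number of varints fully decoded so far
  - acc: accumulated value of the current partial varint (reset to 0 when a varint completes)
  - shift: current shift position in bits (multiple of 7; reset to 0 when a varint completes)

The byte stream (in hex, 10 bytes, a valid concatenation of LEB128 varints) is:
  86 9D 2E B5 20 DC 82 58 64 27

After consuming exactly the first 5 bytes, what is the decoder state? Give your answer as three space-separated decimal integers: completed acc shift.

byte[0]=0x86 cont=1 payload=0x06: acc |= 6<<0 -> completed=0 acc=6 shift=7
byte[1]=0x9D cont=1 payload=0x1D: acc |= 29<<7 -> completed=0 acc=3718 shift=14
byte[2]=0x2E cont=0 payload=0x2E: varint #1 complete (value=757382); reset -> completed=1 acc=0 shift=0
byte[3]=0xB5 cont=1 payload=0x35: acc |= 53<<0 -> completed=1 acc=53 shift=7
byte[4]=0x20 cont=0 payload=0x20: varint #2 complete (value=4149); reset -> completed=2 acc=0 shift=0

Answer: 2 0 0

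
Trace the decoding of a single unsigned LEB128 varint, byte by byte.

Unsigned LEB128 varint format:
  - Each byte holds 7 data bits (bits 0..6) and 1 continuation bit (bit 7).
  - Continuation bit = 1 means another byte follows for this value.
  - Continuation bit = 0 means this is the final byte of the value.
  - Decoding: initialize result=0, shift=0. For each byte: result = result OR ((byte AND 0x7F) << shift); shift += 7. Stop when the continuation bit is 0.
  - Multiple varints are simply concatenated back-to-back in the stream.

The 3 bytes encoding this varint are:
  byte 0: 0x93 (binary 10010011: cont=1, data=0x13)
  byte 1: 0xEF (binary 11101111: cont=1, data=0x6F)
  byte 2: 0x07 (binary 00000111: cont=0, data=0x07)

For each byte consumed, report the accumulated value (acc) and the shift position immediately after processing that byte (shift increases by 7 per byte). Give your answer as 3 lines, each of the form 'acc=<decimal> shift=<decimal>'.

byte 0=0x93: payload=0x13=19, contrib = 19<<0 = 19; acc -> 19, shift -> 7
byte 1=0xEF: payload=0x6F=111, contrib = 111<<7 = 14208; acc -> 14227, shift -> 14
byte 2=0x07: payload=0x07=7, contrib = 7<<14 = 114688; acc -> 128915, shift -> 21

Answer: acc=19 shift=7
acc=14227 shift=14
acc=128915 shift=21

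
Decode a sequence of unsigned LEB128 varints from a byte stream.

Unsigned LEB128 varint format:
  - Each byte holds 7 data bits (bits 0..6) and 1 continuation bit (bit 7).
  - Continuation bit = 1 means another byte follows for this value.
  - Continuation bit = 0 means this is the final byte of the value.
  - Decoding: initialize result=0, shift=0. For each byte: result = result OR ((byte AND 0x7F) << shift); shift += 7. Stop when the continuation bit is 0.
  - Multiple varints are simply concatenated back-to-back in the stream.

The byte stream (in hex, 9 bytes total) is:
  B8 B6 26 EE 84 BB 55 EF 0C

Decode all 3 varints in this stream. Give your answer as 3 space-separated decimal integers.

Answer: 629560 179225198 1647

Derivation:
  byte[0]=0xB8 cont=1 payload=0x38=56: acc |= 56<<0 -> acc=56 shift=7
  byte[1]=0xB6 cont=1 payload=0x36=54: acc |= 54<<7 -> acc=6968 shift=14
  byte[2]=0x26 cont=0 payload=0x26=38: acc |= 38<<14 -> acc=629560 shift=21 [end]
Varint 1: bytes[0:3] = B8 B6 26 -> value 629560 (3 byte(s))
  byte[3]=0xEE cont=1 payload=0x6E=110: acc |= 110<<0 -> acc=110 shift=7
  byte[4]=0x84 cont=1 payload=0x04=4: acc |= 4<<7 -> acc=622 shift=14
  byte[5]=0xBB cont=1 payload=0x3B=59: acc |= 59<<14 -> acc=967278 shift=21
  byte[6]=0x55 cont=0 payload=0x55=85: acc |= 85<<21 -> acc=179225198 shift=28 [end]
Varint 2: bytes[3:7] = EE 84 BB 55 -> value 179225198 (4 byte(s))
  byte[7]=0xEF cont=1 payload=0x6F=111: acc |= 111<<0 -> acc=111 shift=7
  byte[8]=0x0C cont=0 payload=0x0C=12: acc |= 12<<7 -> acc=1647 shift=14 [end]
Varint 3: bytes[7:9] = EF 0C -> value 1647 (2 byte(s))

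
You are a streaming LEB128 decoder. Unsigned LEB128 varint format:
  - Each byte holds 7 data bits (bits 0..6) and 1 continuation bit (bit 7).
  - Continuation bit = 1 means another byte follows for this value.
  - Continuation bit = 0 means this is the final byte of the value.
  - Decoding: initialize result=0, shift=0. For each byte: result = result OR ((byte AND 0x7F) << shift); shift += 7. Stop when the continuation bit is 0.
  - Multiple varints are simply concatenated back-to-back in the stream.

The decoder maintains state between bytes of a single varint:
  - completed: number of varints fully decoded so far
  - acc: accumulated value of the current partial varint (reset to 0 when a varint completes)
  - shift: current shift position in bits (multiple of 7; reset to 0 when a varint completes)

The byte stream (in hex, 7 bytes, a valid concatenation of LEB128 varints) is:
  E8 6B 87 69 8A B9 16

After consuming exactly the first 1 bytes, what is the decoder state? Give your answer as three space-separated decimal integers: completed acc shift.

Answer: 0 104 7

Derivation:
byte[0]=0xE8 cont=1 payload=0x68: acc |= 104<<0 -> completed=0 acc=104 shift=7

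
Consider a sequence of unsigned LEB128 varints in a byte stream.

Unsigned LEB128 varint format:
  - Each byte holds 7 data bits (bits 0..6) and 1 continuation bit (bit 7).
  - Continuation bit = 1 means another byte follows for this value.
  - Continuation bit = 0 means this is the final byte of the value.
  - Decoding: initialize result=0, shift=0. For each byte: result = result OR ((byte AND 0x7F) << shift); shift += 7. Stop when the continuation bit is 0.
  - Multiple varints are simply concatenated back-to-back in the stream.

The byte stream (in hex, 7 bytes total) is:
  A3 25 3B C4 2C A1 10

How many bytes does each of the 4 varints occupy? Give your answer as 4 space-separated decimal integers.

Answer: 2 1 2 2

Derivation:
  byte[0]=0xA3 cont=1 payload=0x23=35: acc |= 35<<0 -> acc=35 shift=7
  byte[1]=0x25 cont=0 payload=0x25=37: acc |= 37<<7 -> acc=4771 shift=14 [end]
Varint 1: bytes[0:2] = A3 25 -> value 4771 (2 byte(s))
  byte[2]=0x3B cont=0 payload=0x3B=59: acc |= 59<<0 -> acc=59 shift=7 [end]
Varint 2: bytes[2:3] = 3B -> value 59 (1 byte(s))
  byte[3]=0xC4 cont=1 payload=0x44=68: acc |= 68<<0 -> acc=68 shift=7
  byte[4]=0x2C cont=0 payload=0x2C=44: acc |= 44<<7 -> acc=5700 shift=14 [end]
Varint 3: bytes[3:5] = C4 2C -> value 5700 (2 byte(s))
  byte[5]=0xA1 cont=1 payload=0x21=33: acc |= 33<<0 -> acc=33 shift=7
  byte[6]=0x10 cont=0 payload=0x10=16: acc |= 16<<7 -> acc=2081 shift=14 [end]
Varint 4: bytes[5:7] = A1 10 -> value 2081 (2 byte(s))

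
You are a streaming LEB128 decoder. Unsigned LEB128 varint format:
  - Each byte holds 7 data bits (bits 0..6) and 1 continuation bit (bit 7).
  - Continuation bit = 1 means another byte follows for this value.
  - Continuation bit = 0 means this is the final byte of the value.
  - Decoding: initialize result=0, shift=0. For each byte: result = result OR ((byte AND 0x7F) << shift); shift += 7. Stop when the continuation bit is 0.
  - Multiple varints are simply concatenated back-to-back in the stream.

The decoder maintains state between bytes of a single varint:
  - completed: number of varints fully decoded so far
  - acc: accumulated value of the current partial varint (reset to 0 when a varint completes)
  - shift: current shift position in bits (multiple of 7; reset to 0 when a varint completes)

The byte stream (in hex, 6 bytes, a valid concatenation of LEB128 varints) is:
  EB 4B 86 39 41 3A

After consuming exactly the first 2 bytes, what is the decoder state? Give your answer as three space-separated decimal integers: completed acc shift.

byte[0]=0xEB cont=1 payload=0x6B: acc |= 107<<0 -> completed=0 acc=107 shift=7
byte[1]=0x4B cont=0 payload=0x4B: varint #1 complete (value=9707); reset -> completed=1 acc=0 shift=0

Answer: 1 0 0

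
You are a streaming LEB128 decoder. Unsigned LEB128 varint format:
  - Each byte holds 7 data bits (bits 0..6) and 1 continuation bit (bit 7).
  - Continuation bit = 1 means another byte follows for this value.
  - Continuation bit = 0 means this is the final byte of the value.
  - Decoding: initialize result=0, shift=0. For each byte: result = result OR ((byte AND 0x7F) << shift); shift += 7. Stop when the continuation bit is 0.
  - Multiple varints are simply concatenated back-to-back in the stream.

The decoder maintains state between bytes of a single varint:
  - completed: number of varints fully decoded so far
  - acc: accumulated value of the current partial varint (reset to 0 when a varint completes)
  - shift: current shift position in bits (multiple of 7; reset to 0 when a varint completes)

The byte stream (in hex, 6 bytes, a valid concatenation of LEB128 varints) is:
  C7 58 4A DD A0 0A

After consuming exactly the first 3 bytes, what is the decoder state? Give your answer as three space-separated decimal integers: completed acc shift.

byte[0]=0xC7 cont=1 payload=0x47: acc |= 71<<0 -> completed=0 acc=71 shift=7
byte[1]=0x58 cont=0 payload=0x58: varint #1 complete (value=11335); reset -> completed=1 acc=0 shift=0
byte[2]=0x4A cont=0 payload=0x4A: varint #2 complete (value=74); reset -> completed=2 acc=0 shift=0

Answer: 2 0 0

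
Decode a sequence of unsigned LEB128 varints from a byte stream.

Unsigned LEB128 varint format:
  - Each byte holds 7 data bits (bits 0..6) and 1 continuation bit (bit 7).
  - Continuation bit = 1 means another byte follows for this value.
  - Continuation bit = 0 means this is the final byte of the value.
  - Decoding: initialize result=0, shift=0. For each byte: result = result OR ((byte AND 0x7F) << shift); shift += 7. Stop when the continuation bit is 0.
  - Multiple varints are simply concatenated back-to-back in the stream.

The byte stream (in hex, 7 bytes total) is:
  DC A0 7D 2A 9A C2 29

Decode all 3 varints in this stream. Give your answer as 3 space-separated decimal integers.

  byte[0]=0xDC cont=1 payload=0x5C=92: acc |= 92<<0 -> acc=92 shift=7
  byte[1]=0xA0 cont=1 payload=0x20=32: acc |= 32<<7 -> acc=4188 shift=14
  byte[2]=0x7D cont=0 payload=0x7D=125: acc |= 125<<14 -> acc=2052188 shift=21 [end]
Varint 1: bytes[0:3] = DC A0 7D -> value 2052188 (3 byte(s))
  byte[3]=0x2A cont=0 payload=0x2A=42: acc |= 42<<0 -> acc=42 shift=7 [end]
Varint 2: bytes[3:4] = 2A -> value 42 (1 byte(s))
  byte[4]=0x9A cont=1 payload=0x1A=26: acc |= 26<<0 -> acc=26 shift=7
  byte[5]=0xC2 cont=1 payload=0x42=66: acc |= 66<<7 -> acc=8474 shift=14
  byte[6]=0x29 cont=0 payload=0x29=41: acc |= 41<<14 -> acc=680218 shift=21 [end]
Varint 3: bytes[4:7] = 9A C2 29 -> value 680218 (3 byte(s))

Answer: 2052188 42 680218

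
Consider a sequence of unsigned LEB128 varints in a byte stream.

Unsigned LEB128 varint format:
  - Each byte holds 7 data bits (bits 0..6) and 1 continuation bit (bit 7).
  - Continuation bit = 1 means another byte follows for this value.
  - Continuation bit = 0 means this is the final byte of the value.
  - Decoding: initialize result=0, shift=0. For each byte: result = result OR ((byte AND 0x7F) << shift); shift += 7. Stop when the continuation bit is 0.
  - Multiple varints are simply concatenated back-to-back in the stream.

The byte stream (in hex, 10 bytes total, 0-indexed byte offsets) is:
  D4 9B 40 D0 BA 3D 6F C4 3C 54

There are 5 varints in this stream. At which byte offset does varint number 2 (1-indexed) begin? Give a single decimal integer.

Answer: 3

Derivation:
  byte[0]=0xD4 cont=1 payload=0x54=84: acc |= 84<<0 -> acc=84 shift=7
  byte[1]=0x9B cont=1 payload=0x1B=27: acc |= 27<<7 -> acc=3540 shift=14
  byte[2]=0x40 cont=0 payload=0x40=64: acc |= 64<<14 -> acc=1052116 shift=21 [end]
Varint 1: bytes[0:3] = D4 9B 40 -> value 1052116 (3 byte(s))
  byte[3]=0xD0 cont=1 payload=0x50=80: acc |= 80<<0 -> acc=80 shift=7
  byte[4]=0xBA cont=1 payload=0x3A=58: acc |= 58<<7 -> acc=7504 shift=14
  byte[5]=0x3D cont=0 payload=0x3D=61: acc |= 61<<14 -> acc=1006928 shift=21 [end]
Varint 2: bytes[3:6] = D0 BA 3D -> value 1006928 (3 byte(s))
  byte[6]=0x6F cont=0 payload=0x6F=111: acc |= 111<<0 -> acc=111 shift=7 [end]
Varint 3: bytes[6:7] = 6F -> value 111 (1 byte(s))
  byte[7]=0xC4 cont=1 payload=0x44=68: acc |= 68<<0 -> acc=68 shift=7
  byte[8]=0x3C cont=0 payload=0x3C=60: acc |= 60<<7 -> acc=7748 shift=14 [end]
Varint 4: bytes[7:9] = C4 3C -> value 7748 (2 byte(s))
  byte[9]=0x54 cont=0 payload=0x54=84: acc |= 84<<0 -> acc=84 shift=7 [end]
Varint 5: bytes[9:10] = 54 -> value 84 (1 byte(s))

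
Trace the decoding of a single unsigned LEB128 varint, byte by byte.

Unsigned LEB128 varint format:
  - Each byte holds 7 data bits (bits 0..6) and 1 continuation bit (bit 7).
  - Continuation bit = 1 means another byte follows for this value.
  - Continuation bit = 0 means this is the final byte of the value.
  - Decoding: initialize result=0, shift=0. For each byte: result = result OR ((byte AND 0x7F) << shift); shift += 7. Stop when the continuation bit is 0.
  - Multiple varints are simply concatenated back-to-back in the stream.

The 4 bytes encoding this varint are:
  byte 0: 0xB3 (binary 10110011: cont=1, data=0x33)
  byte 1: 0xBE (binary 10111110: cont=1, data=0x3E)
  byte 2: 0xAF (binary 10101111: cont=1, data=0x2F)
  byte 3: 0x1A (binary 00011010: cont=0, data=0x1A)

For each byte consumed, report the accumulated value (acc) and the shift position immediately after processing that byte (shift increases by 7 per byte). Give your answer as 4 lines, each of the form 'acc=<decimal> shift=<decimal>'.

byte 0=0xB3: payload=0x33=51, contrib = 51<<0 = 51; acc -> 51, shift -> 7
byte 1=0xBE: payload=0x3E=62, contrib = 62<<7 = 7936; acc -> 7987, shift -> 14
byte 2=0xAF: payload=0x2F=47, contrib = 47<<14 = 770048; acc -> 778035, shift -> 21
byte 3=0x1A: payload=0x1A=26, contrib = 26<<21 = 54525952; acc -> 55303987, shift -> 28

Answer: acc=51 shift=7
acc=7987 shift=14
acc=778035 shift=21
acc=55303987 shift=28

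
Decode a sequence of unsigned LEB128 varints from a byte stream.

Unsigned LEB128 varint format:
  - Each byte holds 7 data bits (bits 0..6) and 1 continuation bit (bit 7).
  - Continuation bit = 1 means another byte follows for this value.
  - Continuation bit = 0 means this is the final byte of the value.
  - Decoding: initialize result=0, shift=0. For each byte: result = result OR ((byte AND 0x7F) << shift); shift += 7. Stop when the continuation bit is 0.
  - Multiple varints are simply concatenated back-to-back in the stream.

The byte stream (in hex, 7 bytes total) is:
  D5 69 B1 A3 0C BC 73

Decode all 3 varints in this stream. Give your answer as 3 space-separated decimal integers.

Answer: 13525 201137 14780

Derivation:
  byte[0]=0xD5 cont=1 payload=0x55=85: acc |= 85<<0 -> acc=85 shift=7
  byte[1]=0x69 cont=0 payload=0x69=105: acc |= 105<<7 -> acc=13525 shift=14 [end]
Varint 1: bytes[0:2] = D5 69 -> value 13525 (2 byte(s))
  byte[2]=0xB1 cont=1 payload=0x31=49: acc |= 49<<0 -> acc=49 shift=7
  byte[3]=0xA3 cont=1 payload=0x23=35: acc |= 35<<7 -> acc=4529 shift=14
  byte[4]=0x0C cont=0 payload=0x0C=12: acc |= 12<<14 -> acc=201137 shift=21 [end]
Varint 2: bytes[2:5] = B1 A3 0C -> value 201137 (3 byte(s))
  byte[5]=0xBC cont=1 payload=0x3C=60: acc |= 60<<0 -> acc=60 shift=7
  byte[6]=0x73 cont=0 payload=0x73=115: acc |= 115<<7 -> acc=14780 shift=14 [end]
Varint 3: bytes[5:7] = BC 73 -> value 14780 (2 byte(s))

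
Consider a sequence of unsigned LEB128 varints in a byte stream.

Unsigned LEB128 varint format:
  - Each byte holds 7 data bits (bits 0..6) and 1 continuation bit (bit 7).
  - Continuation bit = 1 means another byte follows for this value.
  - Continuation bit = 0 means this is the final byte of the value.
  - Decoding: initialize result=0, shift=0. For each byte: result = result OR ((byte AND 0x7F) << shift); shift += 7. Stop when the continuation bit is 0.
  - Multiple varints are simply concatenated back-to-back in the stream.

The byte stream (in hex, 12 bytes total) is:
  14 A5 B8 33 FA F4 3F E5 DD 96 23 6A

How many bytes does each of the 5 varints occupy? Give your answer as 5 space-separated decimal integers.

Answer: 1 3 3 4 1

Derivation:
  byte[0]=0x14 cont=0 payload=0x14=20: acc |= 20<<0 -> acc=20 shift=7 [end]
Varint 1: bytes[0:1] = 14 -> value 20 (1 byte(s))
  byte[1]=0xA5 cont=1 payload=0x25=37: acc |= 37<<0 -> acc=37 shift=7
  byte[2]=0xB8 cont=1 payload=0x38=56: acc |= 56<<7 -> acc=7205 shift=14
  byte[3]=0x33 cont=0 payload=0x33=51: acc |= 51<<14 -> acc=842789 shift=21 [end]
Varint 2: bytes[1:4] = A5 B8 33 -> value 842789 (3 byte(s))
  byte[4]=0xFA cont=1 payload=0x7A=122: acc |= 122<<0 -> acc=122 shift=7
  byte[5]=0xF4 cont=1 payload=0x74=116: acc |= 116<<7 -> acc=14970 shift=14
  byte[6]=0x3F cont=0 payload=0x3F=63: acc |= 63<<14 -> acc=1047162 shift=21 [end]
Varint 3: bytes[4:7] = FA F4 3F -> value 1047162 (3 byte(s))
  byte[7]=0xE5 cont=1 payload=0x65=101: acc |= 101<<0 -> acc=101 shift=7
  byte[8]=0xDD cont=1 payload=0x5D=93: acc |= 93<<7 -> acc=12005 shift=14
  byte[9]=0x96 cont=1 payload=0x16=22: acc |= 22<<14 -> acc=372453 shift=21
  byte[10]=0x23 cont=0 payload=0x23=35: acc |= 35<<21 -> acc=73772773 shift=28 [end]
Varint 4: bytes[7:11] = E5 DD 96 23 -> value 73772773 (4 byte(s))
  byte[11]=0x6A cont=0 payload=0x6A=106: acc |= 106<<0 -> acc=106 shift=7 [end]
Varint 5: bytes[11:12] = 6A -> value 106 (1 byte(s))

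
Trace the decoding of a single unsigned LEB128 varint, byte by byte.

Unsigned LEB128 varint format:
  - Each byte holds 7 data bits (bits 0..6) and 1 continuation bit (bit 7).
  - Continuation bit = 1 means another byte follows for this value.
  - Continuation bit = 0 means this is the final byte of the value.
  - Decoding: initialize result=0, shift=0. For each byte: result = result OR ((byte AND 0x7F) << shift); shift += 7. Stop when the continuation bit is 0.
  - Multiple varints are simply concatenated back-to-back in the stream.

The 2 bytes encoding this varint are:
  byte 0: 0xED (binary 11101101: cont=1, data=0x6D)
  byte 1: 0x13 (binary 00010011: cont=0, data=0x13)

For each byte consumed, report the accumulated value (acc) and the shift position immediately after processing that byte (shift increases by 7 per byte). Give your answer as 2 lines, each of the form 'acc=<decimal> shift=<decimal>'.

Answer: acc=109 shift=7
acc=2541 shift=14

Derivation:
byte 0=0xED: payload=0x6D=109, contrib = 109<<0 = 109; acc -> 109, shift -> 7
byte 1=0x13: payload=0x13=19, contrib = 19<<7 = 2432; acc -> 2541, shift -> 14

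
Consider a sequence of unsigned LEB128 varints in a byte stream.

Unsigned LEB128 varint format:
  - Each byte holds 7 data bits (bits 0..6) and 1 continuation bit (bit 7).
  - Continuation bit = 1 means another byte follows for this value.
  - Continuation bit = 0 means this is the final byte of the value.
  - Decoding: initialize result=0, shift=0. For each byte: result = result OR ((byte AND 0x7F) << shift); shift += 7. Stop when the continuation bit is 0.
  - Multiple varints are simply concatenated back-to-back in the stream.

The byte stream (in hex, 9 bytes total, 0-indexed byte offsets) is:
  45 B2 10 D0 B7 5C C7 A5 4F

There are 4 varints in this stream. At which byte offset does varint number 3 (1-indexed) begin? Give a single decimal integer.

  byte[0]=0x45 cont=0 payload=0x45=69: acc |= 69<<0 -> acc=69 shift=7 [end]
Varint 1: bytes[0:1] = 45 -> value 69 (1 byte(s))
  byte[1]=0xB2 cont=1 payload=0x32=50: acc |= 50<<0 -> acc=50 shift=7
  byte[2]=0x10 cont=0 payload=0x10=16: acc |= 16<<7 -> acc=2098 shift=14 [end]
Varint 2: bytes[1:3] = B2 10 -> value 2098 (2 byte(s))
  byte[3]=0xD0 cont=1 payload=0x50=80: acc |= 80<<0 -> acc=80 shift=7
  byte[4]=0xB7 cont=1 payload=0x37=55: acc |= 55<<7 -> acc=7120 shift=14
  byte[5]=0x5C cont=0 payload=0x5C=92: acc |= 92<<14 -> acc=1514448 shift=21 [end]
Varint 3: bytes[3:6] = D0 B7 5C -> value 1514448 (3 byte(s))
  byte[6]=0xC7 cont=1 payload=0x47=71: acc |= 71<<0 -> acc=71 shift=7
  byte[7]=0xA5 cont=1 payload=0x25=37: acc |= 37<<7 -> acc=4807 shift=14
  byte[8]=0x4F cont=0 payload=0x4F=79: acc |= 79<<14 -> acc=1299143 shift=21 [end]
Varint 4: bytes[6:9] = C7 A5 4F -> value 1299143 (3 byte(s))

Answer: 3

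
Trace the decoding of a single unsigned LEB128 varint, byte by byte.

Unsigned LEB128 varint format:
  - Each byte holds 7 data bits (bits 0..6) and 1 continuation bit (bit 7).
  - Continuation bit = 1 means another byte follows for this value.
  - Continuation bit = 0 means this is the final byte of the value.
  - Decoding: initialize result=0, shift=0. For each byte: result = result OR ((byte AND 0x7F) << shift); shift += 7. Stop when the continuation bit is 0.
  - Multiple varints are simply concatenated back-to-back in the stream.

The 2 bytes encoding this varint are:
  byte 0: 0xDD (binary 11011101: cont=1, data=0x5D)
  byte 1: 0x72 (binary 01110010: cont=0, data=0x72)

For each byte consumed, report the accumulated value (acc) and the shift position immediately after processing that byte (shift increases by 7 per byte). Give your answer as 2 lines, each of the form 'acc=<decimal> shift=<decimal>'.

Answer: acc=93 shift=7
acc=14685 shift=14

Derivation:
byte 0=0xDD: payload=0x5D=93, contrib = 93<<0 = 93; acc -> 93, shift -> 7
byte 1=0x72: payload=0x72=114, contrib = 114<<7 = 14592; acc -> 14685, shift -> 14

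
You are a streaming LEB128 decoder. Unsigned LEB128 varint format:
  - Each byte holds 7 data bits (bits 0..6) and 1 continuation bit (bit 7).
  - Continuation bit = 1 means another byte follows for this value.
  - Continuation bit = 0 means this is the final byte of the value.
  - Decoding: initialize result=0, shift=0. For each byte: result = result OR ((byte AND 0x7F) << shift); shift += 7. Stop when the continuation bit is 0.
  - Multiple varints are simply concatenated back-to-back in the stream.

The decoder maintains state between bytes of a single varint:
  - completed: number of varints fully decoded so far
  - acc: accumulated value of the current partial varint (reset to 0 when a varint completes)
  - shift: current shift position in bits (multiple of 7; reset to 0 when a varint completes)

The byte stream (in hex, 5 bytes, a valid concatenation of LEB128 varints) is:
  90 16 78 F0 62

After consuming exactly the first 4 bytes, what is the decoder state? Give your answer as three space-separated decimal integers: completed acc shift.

Answer: 2 112 7

Derivation:
byte[0]=0x90 cont=1 payload=0x10: acc |= 16<<0 -> completed=0 acc=16 shift=7
byte[1]=0x16 cont=0 payload=0x16: varint #1 complete (value=2832); reset -> completed=1 acc=0 shift=0
byte[2]=0x78 cont=0 payload=0x78: varint #2 complete (value=120); reset -> completed=2 acc=0 shift=0
byte[3]=0xF0 cont=1 payload=0x70: acc |= 112<<0 -> completed=2 acc=112 shift=7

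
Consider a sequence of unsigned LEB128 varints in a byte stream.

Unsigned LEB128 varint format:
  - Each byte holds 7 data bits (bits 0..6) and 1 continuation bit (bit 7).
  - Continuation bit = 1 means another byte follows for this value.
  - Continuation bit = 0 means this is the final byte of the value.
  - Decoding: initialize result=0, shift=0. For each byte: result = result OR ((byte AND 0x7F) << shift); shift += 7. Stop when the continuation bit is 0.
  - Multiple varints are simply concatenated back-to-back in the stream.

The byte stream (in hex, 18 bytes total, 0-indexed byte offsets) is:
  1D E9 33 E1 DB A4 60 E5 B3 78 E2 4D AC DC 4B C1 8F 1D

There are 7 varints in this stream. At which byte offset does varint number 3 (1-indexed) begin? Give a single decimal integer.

Answer: 3

Derivation:
  byte[0]=0x1D cont=0 payload=0x1D=29: acc |= 29<<0 -> acc=29 shift=7 [end]
Varint 1: bytes[0:1] = 1D -> value 29 (1 byte(s))
  byte[1]=0xE9 cont=1 payload=0x69=105: acc |= 105<<0 -> acc=105 shift=7
  byte[2]=0x33 cont=0 payload=0x33=51: acc |= 51<<7 -> acc=6633 shift=14 [end]
Varint 2: bytes[1:3] = E9 33 -> value 6633 (2 byte(s))
  byte[3]=0xE1 cont=1 payload=0x61=97: acc |= 97<<0 -> acc=97 shift=7
  byte[4]=0xDB cont=1 payload=0x5B=91: acc |= 91<<7 -> acc=11745 shift=14
  byte[5]=0xA4 cont=1 payload=0x24=36: acc |= 36<<14 -> acc=601569 shift=21
  byte[6]=0x60 cont=0 payload=0x60=96: acc |= 96<<21 -> acc=201928161 shift=28 [end]
Varint 3: bytes[3:7] = E1 DB A4 60 -> value 201928161 (4 byte(s))
  byte[7]=0xE5 cont=1 payload=0x65=101: acc |= 101<<0 -> acc=101 shift=7
  byte[8]=0xB3 cont=1 payload=0x33=51: acc |= 51<<7 -> acc=6629 shift=14
  byte[9]=0x78 cont=0 payload=0x78=120: acc |= 120<<14 -> acc=1972709 shift=21 [end]
Varint 4: bytes[7:10] = E5 B3 78 -> value 1972709 (3 byte(s))
  byte[10]=0xE2 cont=1 payload=0x62=98: acc |= 98<<0 -> acc=98 shift=7
  byte[11]=0x4D cont=0 payload=0x4D=77: acc |= 77<<7 -> acc=9954 shift=14 [end]
Varint 5: bytes[10:12] = E2 4D -> value 9954 (2 byte(s))
  byte[12]=0xAC cont=1 payload=0x2C=44: acc |= 44<<0 -> acc=44 shift=7
  byte[13]=0xDC cont=1 payload=0x5C=92: acc |= 92<<7 -> acc=11820 shift=14
  byte[14]=0x4B cont=0 payload=0x4B=75: acc |= 75<<14 -> acc=1240620 shift=21 [end]
Varint 6: bytes[12:15] = AC DC 4B -> value 1240620 (3 byte(s))
  byte[15]=0xC1 cont=1 payload=0x41=65: acc |= 65<<0 -> acc=65 shift=7
  byte[16]=0x8F cont=1 payload=0x0F=15: acc |= 15<<7 -> acc=1985 shift=14
  byte[17]=0x1D cont=0 payload=0x1D=29: acc |= 29<<14 -> acc=477121 shift=21 [end]
Varint 7: bytes[15:18] = C1 8F 1D -> value 477121 (3 byte(s))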